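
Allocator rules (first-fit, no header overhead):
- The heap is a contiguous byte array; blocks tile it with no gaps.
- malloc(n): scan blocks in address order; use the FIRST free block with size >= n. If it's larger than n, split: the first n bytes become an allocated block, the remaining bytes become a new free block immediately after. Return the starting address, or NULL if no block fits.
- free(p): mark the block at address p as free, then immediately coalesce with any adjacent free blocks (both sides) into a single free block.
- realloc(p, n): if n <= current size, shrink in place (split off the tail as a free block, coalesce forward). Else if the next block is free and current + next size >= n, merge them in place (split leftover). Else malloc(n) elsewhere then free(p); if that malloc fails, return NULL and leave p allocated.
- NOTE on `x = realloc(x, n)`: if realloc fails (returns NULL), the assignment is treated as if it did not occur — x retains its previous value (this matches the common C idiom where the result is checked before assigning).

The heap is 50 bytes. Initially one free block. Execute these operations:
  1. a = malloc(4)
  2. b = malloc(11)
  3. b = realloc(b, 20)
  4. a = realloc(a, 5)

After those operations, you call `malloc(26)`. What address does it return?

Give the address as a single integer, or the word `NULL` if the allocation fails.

Op 1: a = malloc(4) -> a = 0; heap: [0-3 ALLOC][4-49 FREE]
Op 2: b = malloc(11) -> b = 4; heap: [0-3 ALLOC][4-14 ALLOC][15-49 FREE]
Op 3: b = realloc(b, 20) -> b = 4; heap: [0-3 ALLOC][4-23 ALLOC][24-49 FREE]
Op 4: a = realloc(a, 5) -> a = 24; heap: [0-3 FREE][4-23 ALLOC][24-28 ALLOC][29-49 FREE]
malloc(26): first-fit scan over [0-3 FREE][4-23 ALLOC][24-28 ALLOC][29-49 FREE] -> NULL

Answer: NULL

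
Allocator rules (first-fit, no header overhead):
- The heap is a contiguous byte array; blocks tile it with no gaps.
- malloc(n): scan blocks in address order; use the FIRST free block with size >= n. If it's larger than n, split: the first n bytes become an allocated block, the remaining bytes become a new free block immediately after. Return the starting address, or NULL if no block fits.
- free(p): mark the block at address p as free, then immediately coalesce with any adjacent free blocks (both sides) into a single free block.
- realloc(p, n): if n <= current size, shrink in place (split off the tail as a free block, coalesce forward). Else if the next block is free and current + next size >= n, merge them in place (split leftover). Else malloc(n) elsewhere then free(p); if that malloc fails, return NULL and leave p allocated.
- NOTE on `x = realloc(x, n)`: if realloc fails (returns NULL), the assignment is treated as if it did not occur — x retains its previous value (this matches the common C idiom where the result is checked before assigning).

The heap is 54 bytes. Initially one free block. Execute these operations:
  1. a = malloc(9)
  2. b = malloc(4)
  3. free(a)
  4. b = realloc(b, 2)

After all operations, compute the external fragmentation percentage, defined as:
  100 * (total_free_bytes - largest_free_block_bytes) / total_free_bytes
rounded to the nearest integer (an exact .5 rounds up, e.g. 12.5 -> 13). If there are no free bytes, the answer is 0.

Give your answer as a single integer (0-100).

Answer: 17

Derivation:
Op 1: a = malloc(9) -> a = 0; heap: [0-8 ALLOC][9-53 FREE]
Op 2: b = malloc(4) -> b = 9; heap: [0-8 ALLOC][9-12 ALLOC][13-53 FREE]
Op 3: free(a) -> (freed a); heap: [0-8 FREE][9-12 ALLOC][13-53 FREE]
Op 4: b = realloc(b, 2) -> b = 9; heap: [0-8 FREE][9-10 ALLOC][11-53 FREE]
Free blocks: [9 43] total_free=52 largest=43 -> 100*(52-43)/52 = 900/52 ≈ 17.308 -> rounds to 17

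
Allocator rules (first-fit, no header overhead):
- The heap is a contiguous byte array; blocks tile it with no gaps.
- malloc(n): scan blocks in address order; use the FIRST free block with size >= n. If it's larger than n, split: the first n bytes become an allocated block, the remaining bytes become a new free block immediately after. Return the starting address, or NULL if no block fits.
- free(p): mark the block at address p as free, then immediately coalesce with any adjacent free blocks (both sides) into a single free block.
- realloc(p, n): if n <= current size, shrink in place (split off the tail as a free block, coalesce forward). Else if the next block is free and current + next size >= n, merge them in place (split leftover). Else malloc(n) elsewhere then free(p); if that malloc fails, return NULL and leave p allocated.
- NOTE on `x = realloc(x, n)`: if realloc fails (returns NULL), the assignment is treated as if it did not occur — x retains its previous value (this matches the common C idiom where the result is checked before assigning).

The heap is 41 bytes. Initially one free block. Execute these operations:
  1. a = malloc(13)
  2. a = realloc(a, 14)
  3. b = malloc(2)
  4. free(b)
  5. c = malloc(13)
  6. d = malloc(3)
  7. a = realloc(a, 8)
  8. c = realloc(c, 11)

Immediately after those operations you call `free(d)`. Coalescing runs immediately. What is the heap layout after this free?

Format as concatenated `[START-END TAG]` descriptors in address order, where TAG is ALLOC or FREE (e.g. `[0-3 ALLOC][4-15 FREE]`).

Answer: [0-7 ALLOC][8-13 FREE][14-24 ALLOC][25-40 FREE]

Derivation:
Op 1: a = malloc(13) -> a = 0; heap: [0-12 ALLOC][13-40 FREE]
Op 2: a = realloc(a, 14) -> a = 0; heap: [0-13 ALLOC][14-40 FREE]
Op 3: b = malloc(2) -> b = 14; heap: [0-13 ALLOC][14-15 ALLOC][16-40 FREE]
Op 4: free(b) -> (freed b); heap: [0-13 ALLOC][14-40 FREE]
Op 5: c = malloc(13) -> c = 14; heap: [0-13 ALLOC][14-26 ALLOC][27-40 FREE]
Op 6: d = malloc(3) -> d = 27; heap: [0-13 ALLOC][14-26 ALLOC][27-29 ALLOC][30-40 FREE]
Op 7: a = realloc(a, 8) -> a = 0; heap: [0-7 ALLOC][8-13 FREE][14-26 ALLOC][27-29 ALLOC][30-40 FREE]
Op 8: c = realloc(c, 11) -> c = 14; heap: [0-7 ALLOC][8-13 FREE][14-24 ALLOC][25-26 FREE][27-29 ALLOC][30-40 FREE]
free(d): d = 27 -> block [27-29 ALLOC]; mark free, coalesce with adjacent free neighbors -> [0-7 ALLOC][8-13 FREE][14-24 ALLOC][25-40 FREE]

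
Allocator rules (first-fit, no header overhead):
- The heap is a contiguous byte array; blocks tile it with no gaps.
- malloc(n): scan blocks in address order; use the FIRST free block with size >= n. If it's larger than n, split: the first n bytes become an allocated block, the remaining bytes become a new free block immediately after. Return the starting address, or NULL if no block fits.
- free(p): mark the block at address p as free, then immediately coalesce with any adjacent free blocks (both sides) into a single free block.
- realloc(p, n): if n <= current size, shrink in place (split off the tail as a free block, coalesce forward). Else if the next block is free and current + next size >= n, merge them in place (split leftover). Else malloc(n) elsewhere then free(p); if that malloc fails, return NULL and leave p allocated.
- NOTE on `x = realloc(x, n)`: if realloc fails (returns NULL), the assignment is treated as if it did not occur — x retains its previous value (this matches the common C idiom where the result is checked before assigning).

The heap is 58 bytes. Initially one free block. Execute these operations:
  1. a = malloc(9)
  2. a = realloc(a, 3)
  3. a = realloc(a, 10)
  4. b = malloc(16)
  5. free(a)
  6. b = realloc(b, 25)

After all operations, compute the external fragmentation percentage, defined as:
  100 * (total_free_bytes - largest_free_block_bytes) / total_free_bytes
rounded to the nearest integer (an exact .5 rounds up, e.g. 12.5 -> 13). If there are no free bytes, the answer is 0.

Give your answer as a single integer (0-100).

Op 1: a = malloc(9) -> a = 0; heap: [0-8 ALLOC][9-57 FREE]
Op 2: a = realloc(a, 3) -> a = 0; heap: [0-2 ALLOC][3-57 FREE]
Op 3: a = realloc(a, 10) -> a = 0; heap: [0-9 ALLOC][10-57 FREE]
Op 4: b = malloc(16) -> b = 10; heap: [0-9 ALLOC][10-25 ALLOC][26-57 FREE]
Op 5: free(a) -> (freed a); heap: [0-9 FREE][10-25 ALLOC][26-57 FREE]
Op 6: b = realloc(b, 25) -> b = 10; heap: [0-9 FREE][10-34 ALLOC][35-57 FREE]
Free blocks: [10 23] total_free=33 largest=23 -> 100*(33-23)/33 = 1000/33 ≈ 30.303 -> rounds to 30

Answer: 30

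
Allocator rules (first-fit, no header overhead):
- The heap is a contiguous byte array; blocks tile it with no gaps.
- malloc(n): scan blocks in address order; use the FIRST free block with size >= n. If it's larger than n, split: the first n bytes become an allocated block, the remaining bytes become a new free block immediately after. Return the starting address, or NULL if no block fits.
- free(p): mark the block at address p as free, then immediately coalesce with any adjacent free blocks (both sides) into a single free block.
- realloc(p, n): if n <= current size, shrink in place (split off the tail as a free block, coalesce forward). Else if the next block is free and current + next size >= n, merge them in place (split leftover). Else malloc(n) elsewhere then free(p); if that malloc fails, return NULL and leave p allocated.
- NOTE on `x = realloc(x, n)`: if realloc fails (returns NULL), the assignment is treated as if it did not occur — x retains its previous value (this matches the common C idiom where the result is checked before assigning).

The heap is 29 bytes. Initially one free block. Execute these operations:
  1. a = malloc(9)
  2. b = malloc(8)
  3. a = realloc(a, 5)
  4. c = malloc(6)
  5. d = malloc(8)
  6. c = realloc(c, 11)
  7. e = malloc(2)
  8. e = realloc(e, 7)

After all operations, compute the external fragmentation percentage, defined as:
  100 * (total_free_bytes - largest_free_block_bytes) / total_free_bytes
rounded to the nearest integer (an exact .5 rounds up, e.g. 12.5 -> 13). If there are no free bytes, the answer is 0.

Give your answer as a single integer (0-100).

Answer: 33

Derivation:
Op 1: a = malloc(9) -> a = 0; heap: [0-8 ALLOC][9-28 FREE]
Op 2: b = malloc(8) -> b = 9; heap: [0-8 ALLOC][9-16 ALLOC][17-28 FREE]
Op 3: a = realloc(a, 5) -> a = 0; heap: [0-4 ALLOC][5-8 FREE][9-16 ALLOC][17-28 FREE]
Op 4: c = malloc(6) -> c = 17; heap: [0-4 ALLOC][5-8 FREE][9-16 ALLOC][17-22 ALLOC][23-28 FREE]
Op 5: d = malloc(8) -> d = NULL; heap: [0-4 ALLOC][5-8 FREE][9-16 ALLOC][17-22 ALLOC][23-28 FREE]
Op 6: c = realloc(c, 11) -> c = 17; heap: [0-4 ALLOC][5-8 FREE][9-16 ALLOC][17-27 ALLOC][28-28 FREE]
Op 7: e = malloc(2) -> e = 5; heap: [0-4 ALLOC][5-6 ALLOC][7-8 FREE][9-16 ALLOC][17-27 ALLOC][28-28 FREE]
Op 8: e = realloc(e, 7) -> NULL (e unchanged); heap: [0-4 ALLOC][5-6 ALLOC][7-8 FREE][9-16 ALLOC][17-27 ALLOC][28-28 FREE]
Free blocks: [2 1] total_free=3 largest=2 -> 100*(3-2)/3 = 100/3 ≈ 33.333 -> rounds to 33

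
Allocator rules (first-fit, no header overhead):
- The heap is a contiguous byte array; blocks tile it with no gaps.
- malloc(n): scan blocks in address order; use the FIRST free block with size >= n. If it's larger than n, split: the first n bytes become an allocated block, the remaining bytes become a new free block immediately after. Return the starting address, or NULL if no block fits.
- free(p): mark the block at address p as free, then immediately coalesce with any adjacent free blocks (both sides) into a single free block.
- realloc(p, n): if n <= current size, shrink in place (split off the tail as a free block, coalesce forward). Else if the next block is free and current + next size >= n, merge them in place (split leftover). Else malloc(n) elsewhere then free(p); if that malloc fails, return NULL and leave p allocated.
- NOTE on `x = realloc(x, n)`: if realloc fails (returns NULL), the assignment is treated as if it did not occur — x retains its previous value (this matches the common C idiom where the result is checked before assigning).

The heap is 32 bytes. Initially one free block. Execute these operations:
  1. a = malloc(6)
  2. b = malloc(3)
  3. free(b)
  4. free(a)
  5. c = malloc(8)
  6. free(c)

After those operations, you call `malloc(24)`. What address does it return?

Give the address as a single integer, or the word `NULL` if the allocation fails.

Op 1: a = malloc(6) -> a = 0; heap: [0-5 ALLOC][6-31 FREE]
Op 2: b = malloc(3) -> b = 6; heap: [0-5 ALLOC][6-8 ALLOC][9-31 FREE]
Op 3: free(b) -> (freed b); heap: [0-5 ALLOC][6-31 FREE]
Op 4: free(a) -> (freed a); heap: [0-31 FREE]
Op 5: c = malloc(8) -> c = 0; heap: [0-7 ALLOC][8-31 FREE]
Op 6: free(c) -> (freed c); heap: [0-31 FREE]
malloc(24): first-fit scan over [0-31 FREE] -> 0

Answer: 0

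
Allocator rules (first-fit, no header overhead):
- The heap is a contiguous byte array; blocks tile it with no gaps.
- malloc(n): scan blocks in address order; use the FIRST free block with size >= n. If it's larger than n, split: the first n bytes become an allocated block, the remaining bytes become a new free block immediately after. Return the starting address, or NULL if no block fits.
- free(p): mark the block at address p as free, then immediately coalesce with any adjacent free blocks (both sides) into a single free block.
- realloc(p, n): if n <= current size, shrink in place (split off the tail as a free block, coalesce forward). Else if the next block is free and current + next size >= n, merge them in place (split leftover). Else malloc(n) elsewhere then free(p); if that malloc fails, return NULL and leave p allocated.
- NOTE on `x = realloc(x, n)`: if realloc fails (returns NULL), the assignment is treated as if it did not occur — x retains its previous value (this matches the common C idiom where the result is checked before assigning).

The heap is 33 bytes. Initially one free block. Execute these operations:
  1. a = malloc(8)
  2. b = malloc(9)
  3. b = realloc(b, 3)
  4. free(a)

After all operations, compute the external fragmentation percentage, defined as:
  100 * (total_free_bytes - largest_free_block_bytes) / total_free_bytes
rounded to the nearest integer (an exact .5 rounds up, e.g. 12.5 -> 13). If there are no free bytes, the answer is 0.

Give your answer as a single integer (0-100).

Answer: 27

Derivation:
Op 1: a = malloc(8) -> a = 0; heap: [0-7 ALLOC][8-32 FREE]
Op 2: b = malloc(9) -> b = 8; heap: [0-7 ALLOC][8-16 ALLOC][17-32 FREE]
Op 3: b = realloc(b, 3) -> b = 8; heap: [0-7 ALLOC][8-10 ALLOC][11-32 FREE]
Op 4: free(a) -> (freed a); heap: [0-7 FREE][8-10 ALLOC][11-32 FREE]
Free blocks: [8 22] total_free=30 largest=22 -> 100*(30-22)/30 = 800/30 ≈ 26.667 -> rounds to 27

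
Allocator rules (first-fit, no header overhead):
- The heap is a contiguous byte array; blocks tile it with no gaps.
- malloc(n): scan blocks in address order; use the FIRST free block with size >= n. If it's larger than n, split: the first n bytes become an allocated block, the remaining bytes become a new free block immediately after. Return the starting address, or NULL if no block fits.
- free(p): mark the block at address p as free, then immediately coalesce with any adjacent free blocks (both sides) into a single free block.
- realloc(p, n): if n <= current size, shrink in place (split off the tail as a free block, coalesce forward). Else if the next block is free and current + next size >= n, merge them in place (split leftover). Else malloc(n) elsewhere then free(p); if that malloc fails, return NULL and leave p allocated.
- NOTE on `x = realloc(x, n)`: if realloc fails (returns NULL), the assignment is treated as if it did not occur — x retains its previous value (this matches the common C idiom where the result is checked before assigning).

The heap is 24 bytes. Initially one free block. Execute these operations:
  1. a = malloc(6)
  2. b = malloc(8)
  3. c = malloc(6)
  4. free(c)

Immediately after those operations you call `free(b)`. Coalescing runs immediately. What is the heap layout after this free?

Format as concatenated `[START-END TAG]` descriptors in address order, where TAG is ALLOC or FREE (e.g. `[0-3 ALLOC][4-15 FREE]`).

Answer: [0-5 ALLOC][6-23 FREE]

Derivation:
Op 1: a = malloc(6) -> a = 0; heap: [0-5 ALLOC][6-23 FREE]
Op 2: b = malloc(8) -> b = 6; heap: [0-5 ALLOC][6-13 ALLOC][14-23 FREE]
Op 3: c = malloc(6) -> c = 14; heap: [0-5 ALLOC][6-13 ALLOC][14-19 ALLOC][20-23 FREE]
Op 4: free(c) -> (freed c); heap: [0-5 ALLOC][6-13 ALLOC][14-23 FREE]
free(b): b = 6 -> block [6-13 ALLOC]; mark free, coalesce with adjacent free neighbors -> [0-5 ALLOC][6-23 FREE]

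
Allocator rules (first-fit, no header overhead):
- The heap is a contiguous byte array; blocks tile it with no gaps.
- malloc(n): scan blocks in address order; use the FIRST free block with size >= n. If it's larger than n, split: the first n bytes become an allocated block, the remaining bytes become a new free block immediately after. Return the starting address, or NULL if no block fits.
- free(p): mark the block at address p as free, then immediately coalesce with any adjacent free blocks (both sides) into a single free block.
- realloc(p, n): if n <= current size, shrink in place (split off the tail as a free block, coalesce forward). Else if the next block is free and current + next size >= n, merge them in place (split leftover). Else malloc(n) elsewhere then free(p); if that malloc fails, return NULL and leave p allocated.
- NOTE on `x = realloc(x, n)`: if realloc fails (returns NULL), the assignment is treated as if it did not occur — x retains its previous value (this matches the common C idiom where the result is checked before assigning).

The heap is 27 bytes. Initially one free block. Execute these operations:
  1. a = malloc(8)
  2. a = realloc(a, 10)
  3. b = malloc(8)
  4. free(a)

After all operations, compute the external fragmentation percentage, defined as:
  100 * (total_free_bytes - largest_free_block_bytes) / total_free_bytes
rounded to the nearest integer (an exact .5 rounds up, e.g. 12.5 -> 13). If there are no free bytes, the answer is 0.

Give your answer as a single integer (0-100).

Answer: 47

Derivation:
Op 1: a = malloc(8) -> a = 0; heap: [0-7 ALLOC][8-26 FREE]
Op 2: a = realloc(a, 10) -> a = 0; heap: [0-9 ALLOC][10-26 FREE]
Op 3: b = malloc(8) -> b = 10; heap: [0-9 ALLOC][10-17 ALLOC][18-26 FREE]
Op 4: free(a) -> (freed a); heap: [0-9 FREE][10-17 ALLOC][18-26 FREE]
Free blocks: [10 9] total_free=19 largest=10 -> 100*(19-10)/19 = 900/19 ≈ 47.368 -> rounds to 47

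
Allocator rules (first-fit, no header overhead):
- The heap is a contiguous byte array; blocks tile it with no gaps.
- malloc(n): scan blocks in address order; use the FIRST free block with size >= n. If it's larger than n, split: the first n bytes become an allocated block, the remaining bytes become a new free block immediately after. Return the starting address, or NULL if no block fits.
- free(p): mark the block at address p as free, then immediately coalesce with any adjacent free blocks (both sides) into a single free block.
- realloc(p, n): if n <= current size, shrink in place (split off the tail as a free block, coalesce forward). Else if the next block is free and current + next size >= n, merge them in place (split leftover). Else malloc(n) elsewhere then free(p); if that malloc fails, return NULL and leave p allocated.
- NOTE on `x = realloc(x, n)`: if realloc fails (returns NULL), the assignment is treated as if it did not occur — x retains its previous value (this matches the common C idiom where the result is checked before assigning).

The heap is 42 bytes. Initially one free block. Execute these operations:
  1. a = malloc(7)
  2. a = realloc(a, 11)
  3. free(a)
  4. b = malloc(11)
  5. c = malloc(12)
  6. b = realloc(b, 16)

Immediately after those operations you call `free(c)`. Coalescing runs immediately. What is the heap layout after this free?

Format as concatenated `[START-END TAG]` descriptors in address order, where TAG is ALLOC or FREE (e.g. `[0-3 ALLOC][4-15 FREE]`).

Op 1: a = malloc(7) -> a = 0; heap: [0-6 ALLOC][7-41 FREE]
Op 2: a = realloc(a, 11) -> a = 0; heap: [0-10 ALLOC][11-41 FREE]
Op 3: free(a) -> (freed a); heap: [0-41 FREE]
Op 4: b = malloc(11) -> b = 0; heap: [0-10 ALLOC][11-41 FREE]
Op 5: c = malloc(12) -> c = 11; heap: [0-10 ALLOC][11-22 ALLOC][23-41 FREE]
Op 6: b = realloc(b, 16) -> b = 23; heap: [0-10 FREE][11-22 ALLOC][23-38 ALLOC][39-41 FREE]
free(c): c = 11 -> block [11-22 ALLOC]; mark free, coalesce with adjacent free neighbors -> [0-22 FREE][23-38 ALLOC][39-41 FREE]

Answer: [0-22 FREE][23-38 ALLOC][39-41 FREE]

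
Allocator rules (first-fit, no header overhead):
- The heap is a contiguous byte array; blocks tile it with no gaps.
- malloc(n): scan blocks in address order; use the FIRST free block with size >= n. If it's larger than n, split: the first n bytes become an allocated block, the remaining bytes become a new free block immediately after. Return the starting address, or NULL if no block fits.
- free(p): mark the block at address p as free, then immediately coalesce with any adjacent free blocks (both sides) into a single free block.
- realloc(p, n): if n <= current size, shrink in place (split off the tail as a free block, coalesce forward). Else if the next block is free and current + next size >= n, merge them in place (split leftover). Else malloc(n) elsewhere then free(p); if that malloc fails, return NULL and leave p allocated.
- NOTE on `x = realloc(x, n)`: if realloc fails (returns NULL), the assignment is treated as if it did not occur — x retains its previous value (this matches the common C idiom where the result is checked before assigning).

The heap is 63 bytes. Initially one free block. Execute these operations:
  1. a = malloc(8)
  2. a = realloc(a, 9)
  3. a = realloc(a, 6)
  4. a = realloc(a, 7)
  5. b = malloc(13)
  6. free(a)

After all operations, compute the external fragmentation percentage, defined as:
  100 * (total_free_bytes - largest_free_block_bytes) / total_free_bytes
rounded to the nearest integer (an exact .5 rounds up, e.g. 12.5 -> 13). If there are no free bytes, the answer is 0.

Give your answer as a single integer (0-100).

Answer: 14

Derivation:
Op 1: a = malloc(8) -> a = 0; heap: [0-7 ALLOC][8-62 FREE]
Op 2: a = realloc(a, 9) -> a = 0; heap: [0-8 ALLOC][9-62 FREE]
Op 3: a = realloc(a, 6) -> a = 0; heap: [0-5 ALLOC][6-62 FREE]
Op 4: a = realloc(a, 7) -> a = 0; heap: [0-6 ALLOC][7-62 FREE]
Op 5: b = malloc(13) -> b = 7; heap: [0-6 ALLOC][7-19 ALLOC][20-62 FREE]
Op 6: free(a) -> (freed a); heap: [0-6 FREE][7-19 ALLOC][20-62 FREE]
Free blocks: [7 43] total_free=50 largest=43 -> 100*(50-43)/50 = 700/50 = 14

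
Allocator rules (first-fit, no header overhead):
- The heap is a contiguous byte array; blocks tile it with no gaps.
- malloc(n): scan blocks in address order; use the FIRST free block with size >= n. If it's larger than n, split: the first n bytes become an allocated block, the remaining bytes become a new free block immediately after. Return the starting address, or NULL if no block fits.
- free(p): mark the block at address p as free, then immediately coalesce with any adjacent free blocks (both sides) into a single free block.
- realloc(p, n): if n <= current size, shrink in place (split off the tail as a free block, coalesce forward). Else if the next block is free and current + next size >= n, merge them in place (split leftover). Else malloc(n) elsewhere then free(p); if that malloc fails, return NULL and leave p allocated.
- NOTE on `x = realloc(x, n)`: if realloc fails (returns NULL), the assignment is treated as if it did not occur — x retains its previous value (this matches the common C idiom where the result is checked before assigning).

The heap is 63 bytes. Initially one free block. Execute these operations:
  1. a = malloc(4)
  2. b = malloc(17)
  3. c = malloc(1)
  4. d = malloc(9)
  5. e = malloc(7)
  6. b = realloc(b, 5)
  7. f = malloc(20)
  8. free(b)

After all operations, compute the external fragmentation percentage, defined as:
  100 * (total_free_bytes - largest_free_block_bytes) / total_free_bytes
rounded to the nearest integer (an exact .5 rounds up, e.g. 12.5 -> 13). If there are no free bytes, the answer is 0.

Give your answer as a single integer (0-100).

Answer: 23

Derivation:
Op 1: a = malloc(4) -> a = 0; heap: [0-3 ALLOC][4-62 FREE]
Op 2: b = malloc(17) -> b = 4; heap: [0-3 ALLOC][4-20 ALLOC][21-62 FREE]
Op 3: c = malloc(1) -> c = 21; heap: [0-3 ALLOC][4-20 ALLOC][21-21 ALLOC][22-62 FREE]
Op 4: d = malloc(9) -> d = 22; heap: [0-3 ALLOC][4-20 ALLOC][21-21 ALLOC][22-30 ALLOC][31-62 FREE]
Op 5: e = malloc(7) -> e = 31; heap: [0-3 ALLOC][4-20 ALLOC][21-21 ALLOC][22-30 ALLOC][31-37 ALLOC][38-62 FREE]
Op 6: b = realloc(b, 5) -> b = 4; heap: [0-3 ALLOC][4-8 ALLOC][9-20 FREE][21-21 ALLOC][22-30 ALLOC][31-37 ALLOC][38-62 FREE]
Op 7: f = malloc(20) -> f = 38; heap: [0-3 ALLOC][4-8 ALLOC][9-20 FREE][21-21 ALLOC][22-30 ALLOC][31-37 ALLOC][38-57 ALLOC][58-62 FREE]
Op 8: free(b) -> (freed b); heap: [0-3 ALLOC][4-20 FREE][21-21 ALLOC][22-30 ALLOC][31-37 ALLOC][38-57 ALLOC][58-62 FREE]
Free blocks: [17 5] total_free=22 largest=17 -> 100*(22-17)/22 = 500/22 ≈ 22.727 -> rounds to 23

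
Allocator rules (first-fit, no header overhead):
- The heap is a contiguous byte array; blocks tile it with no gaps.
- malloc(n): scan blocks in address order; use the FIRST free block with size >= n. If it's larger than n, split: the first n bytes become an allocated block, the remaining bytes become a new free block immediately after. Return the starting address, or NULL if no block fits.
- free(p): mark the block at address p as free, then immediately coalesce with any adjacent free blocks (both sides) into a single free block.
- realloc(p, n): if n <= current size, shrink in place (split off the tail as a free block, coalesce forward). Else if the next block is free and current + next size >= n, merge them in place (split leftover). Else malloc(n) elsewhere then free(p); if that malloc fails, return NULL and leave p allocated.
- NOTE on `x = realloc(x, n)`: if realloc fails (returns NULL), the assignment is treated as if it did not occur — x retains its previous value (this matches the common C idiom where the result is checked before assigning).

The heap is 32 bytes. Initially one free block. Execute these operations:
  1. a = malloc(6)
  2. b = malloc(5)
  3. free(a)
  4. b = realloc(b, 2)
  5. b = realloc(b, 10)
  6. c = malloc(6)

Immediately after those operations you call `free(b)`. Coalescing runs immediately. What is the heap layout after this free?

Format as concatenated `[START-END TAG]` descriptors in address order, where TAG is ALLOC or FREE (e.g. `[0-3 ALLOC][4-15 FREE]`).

Op 1: a = malloc(6) -> a = 0; heap: [0-5 ALLOC][6-31 FREE]
Op 2: b = malloc(5) -> b = 6; heap: [0-5 ALLOC][6-10 ALLOC][11-31 FREE]
Op 3: free(a) -> (freed a); heap: [0-5 FREE][6-10 ALLOC][11-31 FREE]
Op 4: b = realloc(b, 2) -> b = 6; heap: [0-5 FREE][6-7 ALLOC][8-31 FREE]
Op 5: b = realloc(b, 10) -> b = 6; heap: [0-5 FREE][6-15 ALLOC][16-31 FREE]
Op 6: c = malloc(6) -> c = 0; heap: [0-5 ALLOC][6-15 ALLOC][16-31 FREE]
free(b): b = 6 -> block [6-15 ALLOC]; mark free, coalesce with adjacent free neighbors -> [0-5 ALLOC][6-31 FREE]

Answer: [0-5 ALLOC][6-31 FREE]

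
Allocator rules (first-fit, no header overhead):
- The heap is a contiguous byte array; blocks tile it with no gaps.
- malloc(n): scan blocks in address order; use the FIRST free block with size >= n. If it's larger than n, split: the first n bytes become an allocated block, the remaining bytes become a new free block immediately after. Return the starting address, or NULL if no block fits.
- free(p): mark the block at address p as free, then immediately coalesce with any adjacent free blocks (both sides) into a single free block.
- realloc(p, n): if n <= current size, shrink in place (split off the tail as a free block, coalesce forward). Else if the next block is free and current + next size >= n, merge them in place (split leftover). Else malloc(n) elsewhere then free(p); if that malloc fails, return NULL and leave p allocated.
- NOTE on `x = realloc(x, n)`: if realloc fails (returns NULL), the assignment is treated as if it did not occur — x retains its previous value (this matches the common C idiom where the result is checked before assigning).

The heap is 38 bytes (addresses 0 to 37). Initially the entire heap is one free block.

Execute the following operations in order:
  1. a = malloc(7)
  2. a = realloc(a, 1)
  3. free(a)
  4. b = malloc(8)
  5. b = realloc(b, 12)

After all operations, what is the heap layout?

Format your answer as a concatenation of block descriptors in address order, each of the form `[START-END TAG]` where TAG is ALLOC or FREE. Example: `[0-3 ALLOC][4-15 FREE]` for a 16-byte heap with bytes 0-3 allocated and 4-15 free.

Answer: [0-11 ALLOC][12-37 FREE]

Derivation:
Op 1: a = malloc(7) -> a = 0; heap: [0-6 ALLOC][7-37 FREE]
Op 2: a = realloc(a, 1) -> a = 0; heap: [0-0 ALLOC][1-37 FREE]
Op 3: free(a) -> (freed a); heap: [0-37 FREE]
Op 4: b = malloc(8) -> b = 0; heap: [0-7 ALLOC][8-37 FREE]
Op 5: b = realloc(b, 12) -> b = 0; heap: [0-11 ALLOC][12-37 FREE]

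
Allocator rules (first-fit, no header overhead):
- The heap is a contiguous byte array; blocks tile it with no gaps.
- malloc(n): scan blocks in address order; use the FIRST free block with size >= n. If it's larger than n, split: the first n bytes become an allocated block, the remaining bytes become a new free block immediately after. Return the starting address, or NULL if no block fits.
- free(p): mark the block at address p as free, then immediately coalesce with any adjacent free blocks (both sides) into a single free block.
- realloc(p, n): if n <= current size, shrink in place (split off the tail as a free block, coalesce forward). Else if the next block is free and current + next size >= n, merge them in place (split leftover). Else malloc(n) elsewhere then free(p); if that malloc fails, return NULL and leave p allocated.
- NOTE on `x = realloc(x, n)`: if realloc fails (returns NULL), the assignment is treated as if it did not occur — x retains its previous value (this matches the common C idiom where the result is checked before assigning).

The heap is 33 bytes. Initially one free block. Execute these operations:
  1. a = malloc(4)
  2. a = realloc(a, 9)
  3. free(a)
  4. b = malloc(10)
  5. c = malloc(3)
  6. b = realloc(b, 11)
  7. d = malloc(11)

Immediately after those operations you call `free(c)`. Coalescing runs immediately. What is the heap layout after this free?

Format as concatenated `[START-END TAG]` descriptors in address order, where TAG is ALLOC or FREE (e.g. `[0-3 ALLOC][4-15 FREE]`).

Answer: [0-12 FREE][13-23 ALLOC][24-32 FREE]

Derivation:
Op 1: a = malloc(4) -> a = 0; heap: [0-3 ALLOC][4-32 FREE]
Op 2: a = realloc(a, 9) -> a = 0; heap: [0-8 ALLOC][9-32 FREE]
Op 3: free(a) -> (freed a); heap: [0-32 FREE]
Op 4: b = malloc(10) -> b = 0; heap: [0-9 ALLOC][10-32 FREE]
Op 5: c = malloc(3) -> c = 10; heap: [0-9 ALLOC][10-12 ALLOC][13-32 FREE]
Op 6: b = realloc(b, 11) -> b = 13; heap: [0-9 FREE][10-12 ALLOC][13-23 ALLOC][24-32 FREE]
Op 7: d = malloc(11) -> d = NULL; heap: [0-9 FREE][10-12 ALLOC][13-23 ALLOC][24-32 FREE]
free(c): c = 10 -> block [10-12 ALLOC]; mark free, coalesce with adjacent free neighbors -> [0-12 FREE][13-23 ALLOC][24-32 FREE]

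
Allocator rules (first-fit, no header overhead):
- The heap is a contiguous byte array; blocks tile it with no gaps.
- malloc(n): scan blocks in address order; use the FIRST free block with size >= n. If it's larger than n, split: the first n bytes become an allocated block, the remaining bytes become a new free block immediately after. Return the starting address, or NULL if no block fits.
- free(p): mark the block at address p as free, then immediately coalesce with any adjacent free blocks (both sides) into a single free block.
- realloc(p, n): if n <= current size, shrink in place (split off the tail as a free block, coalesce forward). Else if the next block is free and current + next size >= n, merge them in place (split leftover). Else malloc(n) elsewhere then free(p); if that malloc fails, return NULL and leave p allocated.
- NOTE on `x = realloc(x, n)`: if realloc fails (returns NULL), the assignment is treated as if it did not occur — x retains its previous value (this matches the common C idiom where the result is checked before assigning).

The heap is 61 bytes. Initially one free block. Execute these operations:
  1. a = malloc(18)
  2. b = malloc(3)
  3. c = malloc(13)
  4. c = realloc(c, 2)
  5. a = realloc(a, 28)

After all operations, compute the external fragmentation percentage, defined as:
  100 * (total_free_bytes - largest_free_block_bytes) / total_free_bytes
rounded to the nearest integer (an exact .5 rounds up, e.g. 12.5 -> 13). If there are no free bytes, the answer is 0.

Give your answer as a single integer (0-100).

Op 1: a = malloc(18) -> a = 0; heap: [0-17 ALLOC][18-60 FREE]
Op 2: b = malloc(3) -> b = 18; heap: [0-17 ALLOC][18-20 ALLOC][21-60 FREE]
Op 3: c = malloc(13) -> c = 21; heap: [0-17 ALLOC][18-20 ALLOC][21-33 ALLOC][34-60 FREE]
Op 4: c = realloc(c, 2) -> c = 21; heap: [0-17 ALLOC][18-20 ALLOC][21-22 ALLOC][23-60 FREE]
Op 5: a = realloc(a, 28) -> a = 23; heap: [0-17 FREE][18-20 ALLOC][21-22 ALLOC][23-50 ALLOC][51-60 FREE]
Free blocks: [18 10] total_free=28 largest=18 -> 100*(28-18)/28 = 1000/28 ≈ 35.714 -> rounds to 36

Answer: 36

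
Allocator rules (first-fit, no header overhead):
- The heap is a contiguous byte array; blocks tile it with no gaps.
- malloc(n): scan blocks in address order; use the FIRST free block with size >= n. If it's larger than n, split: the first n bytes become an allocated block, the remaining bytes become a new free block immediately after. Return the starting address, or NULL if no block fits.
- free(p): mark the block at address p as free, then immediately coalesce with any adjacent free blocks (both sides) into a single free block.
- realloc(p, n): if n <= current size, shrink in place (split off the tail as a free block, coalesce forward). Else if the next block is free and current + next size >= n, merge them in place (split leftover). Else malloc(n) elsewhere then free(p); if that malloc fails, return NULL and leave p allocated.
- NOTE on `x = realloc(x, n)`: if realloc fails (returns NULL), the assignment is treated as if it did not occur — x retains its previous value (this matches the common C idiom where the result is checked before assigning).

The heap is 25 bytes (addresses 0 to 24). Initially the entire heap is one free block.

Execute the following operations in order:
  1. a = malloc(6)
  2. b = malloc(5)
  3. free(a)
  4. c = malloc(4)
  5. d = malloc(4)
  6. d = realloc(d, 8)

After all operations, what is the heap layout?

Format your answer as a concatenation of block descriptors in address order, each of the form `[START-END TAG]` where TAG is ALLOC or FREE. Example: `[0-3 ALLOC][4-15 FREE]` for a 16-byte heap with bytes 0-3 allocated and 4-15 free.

Answer: [0-3 ALLOC][4-5 FREE][6-10 ALLOC][11-18 ALLOC][19-24 FREE]

Derivation:
Op 1: a = malloc(6) -> a = 0; heap: [0-5 ALLOC][6-24 FREE]
Op 2: b = malloc(5) -> b = 6; heap: [0-5 ALLOC][6-10 ALLOC][11-24 FREE]
Op 3: free(a) -> (freed a); heap: [0-5 FREE][6-10 ALLOC][11-24 FREE]
Op 4: c = malloc(4) -> c = 0; heap: [0-3 ALLOC][4-5 FREE][6-10 ALLOC][11-24 FREE]
Op 5: d = malloc(4) -> d = 11; heap: [0-3 ALLOC][4-5 FREE][6-10 ALLOC][11-14 ALLOC][15-24 FREE]
Op 6: d = realloc(d, 8) -> d = 11; heap: [0-3 ALLOC][4-5 FREE][6-10 ALLOC][11-18 ALLOC][19-24 FREE]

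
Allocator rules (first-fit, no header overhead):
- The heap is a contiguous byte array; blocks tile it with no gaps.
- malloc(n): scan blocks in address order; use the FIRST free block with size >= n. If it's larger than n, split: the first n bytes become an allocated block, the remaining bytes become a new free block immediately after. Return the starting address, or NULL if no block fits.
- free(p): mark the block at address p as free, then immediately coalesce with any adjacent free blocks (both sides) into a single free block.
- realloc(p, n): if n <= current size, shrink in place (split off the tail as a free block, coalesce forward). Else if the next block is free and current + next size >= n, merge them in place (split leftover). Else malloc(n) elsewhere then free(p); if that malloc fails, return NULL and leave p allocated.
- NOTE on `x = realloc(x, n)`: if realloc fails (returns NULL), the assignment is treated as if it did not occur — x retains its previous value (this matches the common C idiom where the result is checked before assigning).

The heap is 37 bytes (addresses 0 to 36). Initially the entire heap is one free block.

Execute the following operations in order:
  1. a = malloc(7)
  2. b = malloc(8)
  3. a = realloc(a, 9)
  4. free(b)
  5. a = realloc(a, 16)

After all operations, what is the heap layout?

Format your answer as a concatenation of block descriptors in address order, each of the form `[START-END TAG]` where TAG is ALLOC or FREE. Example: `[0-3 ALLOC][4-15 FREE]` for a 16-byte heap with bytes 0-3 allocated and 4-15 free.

Op 1: a = malloc(7) -> a = 0; heap: [0-6 ALLOC][7-36 FREE]
Op 2: b = malloc(8) -> b = 7; heap: [0-6 ALLOC][7-14 ALLOC][15-36 FREE]
Op 3: a = realloc(a, 9) -> a = 15; heap: [0-6 FREE][7-14 ALLOC][15-23 ALLOC][24-36 FREE]
Op 4: free(b) -> (freed b); heap: [0-14 FREE][15-23 ALLOC][24-36 FREE]
Op 5: a = realloc(a, 16) -> a = 15; heap: [0-14 FREE][15-30 ALLOC][31-36 FREE]

Answer: [0-14 FREE][15-30 ALLOC][31-36 FREE]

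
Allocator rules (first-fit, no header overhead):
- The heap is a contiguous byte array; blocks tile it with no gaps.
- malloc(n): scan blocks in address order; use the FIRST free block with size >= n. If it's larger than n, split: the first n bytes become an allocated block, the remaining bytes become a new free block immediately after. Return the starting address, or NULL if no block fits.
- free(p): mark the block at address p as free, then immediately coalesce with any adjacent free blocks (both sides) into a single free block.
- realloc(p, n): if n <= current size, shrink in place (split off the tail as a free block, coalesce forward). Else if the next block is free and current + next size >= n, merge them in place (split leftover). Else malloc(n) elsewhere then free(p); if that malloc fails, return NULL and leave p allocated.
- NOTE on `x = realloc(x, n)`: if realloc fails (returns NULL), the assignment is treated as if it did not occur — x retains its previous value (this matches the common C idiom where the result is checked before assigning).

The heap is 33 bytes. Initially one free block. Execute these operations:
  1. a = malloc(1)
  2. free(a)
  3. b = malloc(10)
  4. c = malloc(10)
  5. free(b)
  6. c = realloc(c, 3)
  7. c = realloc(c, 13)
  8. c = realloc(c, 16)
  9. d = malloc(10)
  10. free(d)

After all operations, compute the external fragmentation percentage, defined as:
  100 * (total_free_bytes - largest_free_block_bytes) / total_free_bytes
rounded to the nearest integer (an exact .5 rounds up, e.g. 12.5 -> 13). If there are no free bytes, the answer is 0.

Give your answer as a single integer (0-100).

Answer: 41

Derivation:
Op 1: a = malloc(1) -> a = 0; heap: [0-0 ALLOC][1-32 FREE]
Op 2: free(a) -> (freed a); heap: [0-32 FREE]
Op 3: b = malloc(10) -> b = 0; heap: [0-9 ALLOC][10-32 FREE]
Op 4: c = malloc(10) -> c = 10; heap: [0-9 ALLOC][10-19 ALLOC][20-32 FREE]
Op 5: free(b) -> (freed b); heap: [0-9 FREE][10-19 ALLOC][20-32 FREE]
Op 6: c = realloc(c, 3) -> c = 10; heap: [0-9 FREE][10-12 ALLOC][13-32 FREE]
Op 7: c = realloc(c, 13) -> c = 10; heap: [0-9 FREE][10-22 ALLOC][23-32 FREE]
Op 8: c = realloc(c, 16) -> c = 10; heap: [0-9 FREE][10-25 ALLOC][26-32 FREE]
Op 9: d = malloc(10) -> d = 0; heap: [0-9 ALLOC][10-25 ALLOC][26-32 FREE]
Op 10: free(d) -> (freed d); heap: [0-9 FREE][10-25 ALLOC][26-32 FREE]
Free blocks: [10 7] total_free=17 largest=10 -> 100*(17-10)/17 = 700/17 ≈ 41.176 -> rounds to 41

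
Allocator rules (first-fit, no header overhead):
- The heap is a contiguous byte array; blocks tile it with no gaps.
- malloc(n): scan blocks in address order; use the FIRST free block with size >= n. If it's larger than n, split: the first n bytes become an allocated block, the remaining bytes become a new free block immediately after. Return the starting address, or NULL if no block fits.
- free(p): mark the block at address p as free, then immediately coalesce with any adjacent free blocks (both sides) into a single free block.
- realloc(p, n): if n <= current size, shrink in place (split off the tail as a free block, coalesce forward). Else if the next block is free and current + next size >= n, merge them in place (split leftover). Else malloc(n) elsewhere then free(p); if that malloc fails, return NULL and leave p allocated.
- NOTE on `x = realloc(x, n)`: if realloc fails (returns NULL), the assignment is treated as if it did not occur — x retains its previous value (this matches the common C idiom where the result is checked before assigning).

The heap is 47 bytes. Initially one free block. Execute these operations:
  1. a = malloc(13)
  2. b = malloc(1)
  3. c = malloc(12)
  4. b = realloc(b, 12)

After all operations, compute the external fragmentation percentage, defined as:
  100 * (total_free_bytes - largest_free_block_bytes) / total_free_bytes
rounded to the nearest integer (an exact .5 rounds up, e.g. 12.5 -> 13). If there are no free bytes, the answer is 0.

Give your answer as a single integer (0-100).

Answer: 10

Derivation:
Op 1: a = malloc(13) -> a = 0; heap: [0-12 ALLOC][13-46 FREE]
Op 2: b = malloc(1) -> b = 13; heap: [0-12 ALLOC][13-13 ALLOC][14-46 FREE]
Op 3: c = malloc(12) -> c = 14; heap: [0-12 ALLOC][13-13 ALLOC][14-25 ALLOC][26-46 FREE]
Op 4: b = realloc(b, 12) -> b = 26; heap: [0-12 ALLOC][13-13 FREE][14-25 ALLOC][26-37 ALLOC][38-46 FREE]
Free blocks: [1 9] total_free=10 largest=9 -> 100*(10-9)/10 = 100/10 = 10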